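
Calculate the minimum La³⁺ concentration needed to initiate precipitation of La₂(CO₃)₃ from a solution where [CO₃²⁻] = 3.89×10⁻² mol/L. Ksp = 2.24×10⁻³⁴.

1.95×10⁻¹⁵ M

Precipitation begins when Q = Ksp.
La₂(CO₃)₃(s) ⇌ 2 La³⁺(aq) + 3 CO₃²⁻(aq)
Ksp = [La³⁺]^2[CO₃²⁻]^3 = [La³⁺]^2(3.89×10⁻²)^3
[La³⁺]^2 = 2.24×10⁻³⁴ / (3.89×10⁻²)^3 = 3.81×10⁻³⁰
[La³⁺] = 1.95×10⁻¹⁵ mol/L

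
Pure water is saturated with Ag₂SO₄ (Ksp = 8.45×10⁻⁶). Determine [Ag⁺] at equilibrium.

Ag₂SO₄(s) ⇌ 2 Ag⁺(aq) + SO₄²⁻(aq)
For each mole of Ag₂SO₄ that dissolves per liter, [Ag⁺] = 2s and [SO₄²⁻] = s; let s denote this solubility.
Ksp = [Ag⁺]^2[SO₄²⁻] = (2s)^2 · s = 4s^3 = 8.45×10⁻⁶
s = 1.28×10⁻² mol L⁻¹
[Ag⁺] = 2s = 2.57×10⁻² mol L⁻¹

2.57×10⁻² M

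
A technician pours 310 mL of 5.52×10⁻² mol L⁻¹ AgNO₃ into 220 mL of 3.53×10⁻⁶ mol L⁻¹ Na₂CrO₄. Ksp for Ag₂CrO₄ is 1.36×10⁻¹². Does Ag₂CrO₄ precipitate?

Total volume after mixing = 310 + 220 = 530 mL.
[Ag⁺] = (5.52×10⁻²)(310)/530 = 3.23×10⁻² mol L⁻¹
[CrO₄²⁻] = (3.53×10⁻⁶)(220)/530 = 1.47×10⁻⁶ mol L⁻¹
Q = [Ag⁺]^2[CrO₄²⁻] = 1.53×10⁻⁹
Because Q > Ksp (1.53×10⁻⁹ vs 1.36×10⁻¹²), a precipitate of Ag₂CrO₄ forms.

Yes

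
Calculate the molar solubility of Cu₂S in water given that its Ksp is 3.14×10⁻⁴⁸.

9.22×10⁻¹⁷ M

Cu₂S(s) ⇌ 2 Cu⁺(aq) + S²⁻(aq)
Let s be the molar solubility. Then [Cu⁺] = 2s and [S²⁻] = s.
Ksp = [Cu⁺]^2[S²⁻] = (2s)^2 · s = 4s^3
4s^3 = 3.14×10⁻⁴⁸  ⇒  s^3 = 7.85×10⁻⁴⁹
s = (7.85×10⁻⁴⁹)^(1/3) = 9.22×10⁻¹⁷ M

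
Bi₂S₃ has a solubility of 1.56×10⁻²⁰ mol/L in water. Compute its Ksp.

Bi₂S₃(s) ⇌ 2 Bi³⁺(aq) + 3 S²⁻(aq)
For each mole of Bi₂S₃ that dissolves per liter, [Bi³⁺] = 2s and [S²⁻] = 3s; let s denote this solubility.
Ksp = [Bi³⁺]^2[S²⁻]^3 = (2s)^2 · (3s)^3 = 108s^5
Ksp = 108 × (1.56×10⁻²⁰)^5 = 9.98×10⁻⁹⁸

Ksp = 9.98×10⁻⁹⁸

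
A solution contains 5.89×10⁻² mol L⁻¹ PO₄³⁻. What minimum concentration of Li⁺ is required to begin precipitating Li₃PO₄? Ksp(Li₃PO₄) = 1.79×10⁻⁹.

Precipitation begins when Q = Ksp.
Li₃PO₄(s) ⇌ 3 Li⁺(aq) + PO₄³⁻(aq)
Ksp = [Li⁺]^3[PO₄³⁻] = [Li⁺]^3(5.89×10⁻²)
[Li⁺]^3 = 1.79×10⁻⁹ / (5.89×10⁻²) = 3.04×10⁻⁸
[Li⁺] = 3.12×10⁻³ mol L⁻¹

3.12×10⁻³ M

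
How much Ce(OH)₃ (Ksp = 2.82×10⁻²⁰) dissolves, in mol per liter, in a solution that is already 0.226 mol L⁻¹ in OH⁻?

2.44×10⁻¹⁸ M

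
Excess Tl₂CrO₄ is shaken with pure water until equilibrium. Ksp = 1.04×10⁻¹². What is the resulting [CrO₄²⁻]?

Tl₂CrO₄(s) ⇌ 2 Tl⁺(aq) + CrO₄²⁻(aq)
With molar solubility s: [Tl⁺] = 2s, [CrO₄²⁻] = s.
Ksp = [Tl⁺]^2[CrO₄²⁻] = (2s)^2 · s = 4s^3 = 1.04×10⁻¹²
s = 6.38×10⁻⁵ M
[CrO₄²⁻] = s = 6.38×10⁻⁵ M

6.38×10⁻⁵ M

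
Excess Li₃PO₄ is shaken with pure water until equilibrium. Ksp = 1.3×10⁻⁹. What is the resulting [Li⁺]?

Li₃PO₄(s) ⇌ 3 Li⁺(aq) + PO₄³⁻(aq)
Call the molar solubility s, so that [Li⁺] = 3s and [PO₄³⁻] = s.
Ksp = [Li⁺]^3[PO₄³⁻] = (3s)^3 · s = 27s^4 = 1.3×10⁻⁹
s = 2.6×10⁻³ mol L⁻¹
[Li⁺] = 3s = 7.9×10⁻³ mol L⁻¹

7.9×10⁻³ M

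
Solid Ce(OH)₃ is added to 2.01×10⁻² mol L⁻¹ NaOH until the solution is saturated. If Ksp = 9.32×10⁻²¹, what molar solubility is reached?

1.15×10⁻¹⁵ M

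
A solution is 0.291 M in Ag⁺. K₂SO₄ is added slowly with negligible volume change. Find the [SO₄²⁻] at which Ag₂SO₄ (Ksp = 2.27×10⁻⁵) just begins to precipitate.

2.68×10⁻⁴ M

Precipitation begins when Q = Ksp.
Ag₂SO₄(s) ⇌ 2 Ag⁺(aq) + SO₄²⁻(aq)
Ksp = [Ag⁺]^2[SO₄²⁻] = [SO₄²⁻](0.291)^2
[SO₄²⁻] = 2.27×10⁻⁵ / (0.291)^2 = 2.68×10⁻⁴
[SO₄²⁻] = 2.68×10⁻⁴ M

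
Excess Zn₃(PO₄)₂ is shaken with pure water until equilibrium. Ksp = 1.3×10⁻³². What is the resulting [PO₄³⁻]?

Zn₃(PO₄)₂(s) ⇌ 3 Zn²⁺(aq) + 2 PO₄³⁻(aq)
With molar solubility s: [Zn²⁺] = 3s, [PO₄³⁻] = 2s.
Ksp = [Zn²⁺]^3[PO₄³⁻]^2 = (3s)^3 · (2s)^2 = 108s^5 = 1.3×10⁻³²
s = 1.6×10⁻⁷ mol/L
[PO₄³⁻] = 2s = 3.3×10⁻⁷ mol/L

3.3×10⁻⁷ M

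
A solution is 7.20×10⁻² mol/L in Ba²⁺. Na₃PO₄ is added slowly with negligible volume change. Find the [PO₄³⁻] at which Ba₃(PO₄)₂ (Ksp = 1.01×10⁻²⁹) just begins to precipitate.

1.64×10⁻¹³ M

Precipitation of each salt begins when its ion product equals Ksp.
Ba₃(PO₄)₂(s) ⇌ 3 Ba²⁺(aq) + 2 PO₄³⁻(aq)
Ksp = [Ba²⁺]^3[PO₄³⁻]^2 = [PO₄³⁻]^2(7.20×10⁻²)^3
[PO₄³⁻]^2 = 1.01×10⁻²⁹ / (7.20×10⁻²)^3 = 2.71×10⁻²⁶
[PO₄³⁻] = 1.64×10⁻¹³ mol/L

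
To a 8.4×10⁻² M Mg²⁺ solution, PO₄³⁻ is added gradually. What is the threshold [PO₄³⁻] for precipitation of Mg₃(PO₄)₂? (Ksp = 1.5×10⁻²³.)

Each salt precipitates once Q = Ksp for that salt.
Mg₃(PO₄)₂(s) ⇌ 3 Mg²⁺(aq) + 2 PO₄³⁻(aq)
Ksp = [Mg²⁺]^3[PO₄³⁻]^2 = [PO₄³⁻]^2(8.4×10⁻²)^3
[PO₄³⁻]^2 = 1.5×10⁻²³ / (8.4×10⁻²)^3 = 2.5×10⁻²⁰
[PO₄³⁻] = 1.6×10⁻¹⁰ M

1.6×10⁻¹⁰ M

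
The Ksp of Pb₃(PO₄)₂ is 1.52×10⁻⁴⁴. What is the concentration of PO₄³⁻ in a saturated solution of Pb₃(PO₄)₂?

Pb₃(PO₄)₂(s) ⇌ 3 Pb²⁺(aq) + 2 PO₄³⁻(aq)
Call the molar solubility s, so that [Pb²⁺] = 3s and [PO₄³⁻] = 2s.
Ksp = [Pb²⁺]^3[PO₄³⁻]^2 = (3s)^3 · (2s)^2 = 108s^5 = 1.52×10⁻⁴⁴
s = 6.76×10⁻¹⁰ mol/L
[PO₄³⁻] = 2s = 1.35×10⁻⁹ mol/L

1.35×10⁻⁹ M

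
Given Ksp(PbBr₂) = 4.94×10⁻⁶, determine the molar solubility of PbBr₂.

1.07×10⁻² M

PbBr₂(s) ⇌ Pb²⁺(aq) + 2 Br⁻(aq)
If s mol/L of PbBr₂ dissolves, [Pb²⁺] = s and [Br⁻] = 2s.
Ksp = [Pb²⁺][Br⁻]^2 = s · (2s)^2 = 4s^3
4s^3 = 4.94×10⁻⁶  ⇒  s^3 = 1.24×10⁻⁶
Taking the 3rd root, s = 1.07×10⁻² mol/L.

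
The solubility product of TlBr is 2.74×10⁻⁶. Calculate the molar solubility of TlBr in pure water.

1.66×10⁻³ M

TlBr(s) ⇌ Tl⁺(aq) + Br⁻(aq)
For each mole of TlBr that dissolves per liter, [Tl⁺] = s and [Br⁻] = s; let s denote this solubility.
Ksp = [Tl⁺][Br⁻] = s · s = s^2
s^2 = 2.74×10⁻⁶
s = 1.66×10⁻³ mol L⁻¹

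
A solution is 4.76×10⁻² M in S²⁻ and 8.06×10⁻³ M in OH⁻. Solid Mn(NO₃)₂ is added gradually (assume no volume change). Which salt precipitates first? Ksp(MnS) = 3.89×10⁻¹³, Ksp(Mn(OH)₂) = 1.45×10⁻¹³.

MnS

Each salt precipitates once Q = Ksp for that salt.
For MnS: [Mn²⁺] = (Ksp/[S²⁻]) = 8.17×10⁻¹² M
For Mn(OH)₂: [Mn²⁺] = (Ksp/[OH⁻]^2) = 2.23×10⁻⁹ M
Since MnS needs less Mn²⁺ to reach saturation, it precipitates first.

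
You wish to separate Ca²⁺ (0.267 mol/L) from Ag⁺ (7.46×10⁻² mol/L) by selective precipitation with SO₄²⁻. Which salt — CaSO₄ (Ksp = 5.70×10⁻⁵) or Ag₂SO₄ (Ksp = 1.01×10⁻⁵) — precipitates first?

A salt starts to precipitate once the ion product Q reaches its Ksp.
For CaSO₄: [SO₄²⁻] = (Ksp/[Ca²⁺]) = 2.13×10⁻⁴ mol/L
For Ag₂SO₄: [SO₄²⁻] = (Ksp/[Ag⁺]^2) = 1.81×10⁻³ mol/L
CaSO₄ requires the lower [SO₄²⁻], so it precipitates first.

CaSO₄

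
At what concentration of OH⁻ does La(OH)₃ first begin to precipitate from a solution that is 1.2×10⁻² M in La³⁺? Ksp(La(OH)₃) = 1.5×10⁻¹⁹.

Each salt precipitates once Q = Ksp for that salt.
La(OH)₃(s) ⇌ La³⁺(aq) + 3 OH⁻(aq)
Ksp = [La³⁺][OH⁻]^3 = [OH⁻]^3(1.2×10⁻²)
[OH⁻]^3 = 1.5×10⁻¹⁹ / (1.2×10⁻²) = 1.3×10⁻¹⁷
[OH⁻] = 2.3×10⁻⁶ M

2.3×10⁻⁶ M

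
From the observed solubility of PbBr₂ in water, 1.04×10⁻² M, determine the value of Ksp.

PbBr₂(s) ⇌ Pb²⁺(aq) + 2 Br⁻(aq)
If s mol/L of PbBr₂ dissolves, [Pb²⁺] = s and [Br⁻] = 2s.
Ksp = [Pb²⁺][Br⁻]^2 = s · (2s)^2 = 4s^3
Ksp = 4 × (1.04×10⁻²)^3 = 4.50×10⁻⁶

Ksp = 4.50×10⁻⁶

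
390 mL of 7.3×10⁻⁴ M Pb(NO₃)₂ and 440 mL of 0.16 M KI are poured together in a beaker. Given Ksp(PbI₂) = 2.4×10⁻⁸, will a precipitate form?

Yes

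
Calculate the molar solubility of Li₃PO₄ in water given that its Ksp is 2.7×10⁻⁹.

Li₃PO₄(s) ⇌ 3 Li⁺(aq) + PO₄³⁻(aq)
For each mole of Li₃PO₄ that dissolves per liter, [Li⁺] = 3s and [PO₄³⁻] = s; let s denote this solubility.
Ksp = [Li⁺]^3[PO₄³⁻] = (3s)^3 · s = 27s^4
27s^4 = 2.7×10⁻⁹  ⇒  s^4 = 1.0×10⁻¹⁰
Taking the 4th root, s = 3.2×10⁻³ M.

3.2×10⁻³ M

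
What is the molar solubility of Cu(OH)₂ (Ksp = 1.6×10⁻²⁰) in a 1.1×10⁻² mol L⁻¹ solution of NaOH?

Cu(OH)₂(s) ⇌ Cu²⁺(aq) + 2 OH⁻(aq)
Let s be the solubility of Cu(OH)₂ here. The common ion gives [OH⁻] ≈ 1.1×10⁻² mol L⁻¹, and [Cu²⁺] = s.
Ksp = [Cu²⁺][OH⁻]^2 = s(1.1×10⁻²)^2
s = 1.6×10⁻²⁰ / (1.1×10⁻²)^2 = 1.3×10⁻¹⁶
s = 1.3×10⁻¹⁶ mol L⁻¹

1.3×10⁻¹⁶ M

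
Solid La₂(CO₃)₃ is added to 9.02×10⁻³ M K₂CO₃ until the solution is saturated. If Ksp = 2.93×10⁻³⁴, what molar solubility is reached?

La₂(CO₃)₃(s) ⇌ 2 La³⁺(aq) + 3 CO₃²⁻(aq)
The solution already contains CO₃²⁻ at 9.02×10⁻³ M. Let s be the molar solubility of La₂(CO₃)₃.
[CO₃²⁻] ≈ 9.02×10⁻³ M (common ion dominates); [La³⁺] = 2s.
Ksp = [La³⁺]^2[CO₃²⁻]^3 = (2s)^2(9.02×10⁻³)^3
(2s)^2 = 2.93×10⁻³⁴ / (9.02×10⁻³)^3 = 3.99×10⁻²⁸
s = 9.99×10⁻¹⁵ M

9.99×10⁻¹⁵ M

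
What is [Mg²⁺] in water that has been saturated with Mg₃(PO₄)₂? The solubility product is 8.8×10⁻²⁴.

2.9×10⁻⁵ M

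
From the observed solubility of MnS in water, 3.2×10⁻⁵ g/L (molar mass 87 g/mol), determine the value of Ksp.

Ksp = 1.4×10⁻¹³

Molar solubility s = (3.2×10⁻⁵ g/L) / (87 g/mol) = 3.678×10⁻⁷ mol/L
MnS(s) ⇌ Mn²⁺(aq) + S²⁻(aq)
For each mole of MnS that dissolves per liter, [Mn²⁺] = s and [S²⁻] = s; let s denote this solubility.
Ksp = [Mn²⁺][S²⁻] = s · s = s^2
Ksp = (3.678×10⁻⁷)^2 = 1.4×10⁻¹³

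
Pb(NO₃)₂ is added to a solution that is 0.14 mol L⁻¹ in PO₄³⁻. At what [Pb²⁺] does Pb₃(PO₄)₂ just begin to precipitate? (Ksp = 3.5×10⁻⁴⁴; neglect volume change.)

1.2×10⁻¹⁴ M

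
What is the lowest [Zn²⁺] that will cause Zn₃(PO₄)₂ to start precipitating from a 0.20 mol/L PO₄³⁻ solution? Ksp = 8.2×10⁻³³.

5.9×10⁻¹¹ M

A salt starts to precipitate once the ion product Q reaches its Ksp.
Zn₃(PO₄)₂(s) ⇌ 3 Zn²⁺(aq) + 2 PO₄³⁻(aq)
Ksp = [Zn²⁺]^3[PO₄³⁻]^2 = [Zn²⁺]^3(0.20)^2
[Zn²⁺]^3 = 8.2×10⁻³³ / (0.20)^2 = 2.1×10⁻³¹
[Zn²⁺] = 5.9×10⁻¹¹ mol/L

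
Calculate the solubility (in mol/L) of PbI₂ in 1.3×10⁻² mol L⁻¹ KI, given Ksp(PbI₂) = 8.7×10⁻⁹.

5.1×10⁻⁵ M

PbI₂(s) ⇌ Pb²⁺(aq) + 2 I⁻(aq)
The solution already contains I⁻ at 1.3×10⁻² mol L⁻¹. Let s be the molar solubility of PbI₂.
[I⁻] ≈ 1.3×10⁻² mol L⁻¹ (common ion dominates); [Pb²⁺] = s.
Ksp = [Pb²⁺][I⁻]^2 = s(1.3×10⁻²)^2
s = 8.7×10⁻⁹ / (1.3×10⁻²)^2 = 5.1×10⁻⁵
s = 5.1×10⁻⁵ mol L⁻¹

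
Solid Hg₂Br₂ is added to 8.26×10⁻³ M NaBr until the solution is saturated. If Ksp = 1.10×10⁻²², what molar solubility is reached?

Hg₂Br₂(s) ⇌ Hg₂²⁺(aq) + 2 Br⁻(aq)
The solution already contains Br⁻ at 8.26×10⁻³ M. Let s be the molar solubility of Hg₂Br₂.
[Br⁻] ≈ 8.26×10⁻³ M (common ion dominates); [Hg₂²⁺] = s.
Ksp = [Hg₂²⁺][Br⁻]^2 = s(8.26×10⁻³)^2
s = 1.10×10⁻²² / (8.26×10⁻³)^2 = 1.61×10⁻¹⁸
s = 1.61×10⁻¹⁸ M

1.61×10⁻¹⁸ M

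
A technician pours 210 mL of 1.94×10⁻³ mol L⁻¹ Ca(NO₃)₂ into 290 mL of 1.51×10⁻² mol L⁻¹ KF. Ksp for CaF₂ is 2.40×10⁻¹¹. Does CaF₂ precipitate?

Yes

After mixing, V = 210 mL + 290 mL = 500 mL.
[Ca²⁺] = (1.94×10⁻³)(210)/500 = 8.15×10⁻⁴ mol L⁻¹
[F⁻] = (1.51×10⁻²)(290)/500 = 8.76×10⁻³ mol L⁻¹
Q = [Ca²⁺][F⁻]^2 = 6.25×10⁻⁸
Q = 6.25×10⁻⁸ > Ksp = 2.40×10⁻¹¹, so the solution is supersaturated and CaF₂ precipitates.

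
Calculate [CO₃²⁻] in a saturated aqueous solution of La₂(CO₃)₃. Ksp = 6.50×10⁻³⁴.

2.71×10⁻⁷ M

La₂(CO₃)₃(s) ⇌ 2 La³⁺(aq) + 3 CO₃²⁻(aq)
If s mol/L of La₂(CO₃)₃ dissolves, [La³⁺] = 2s and [CO₃²⁻] = 3s.
Ksp = [La³⁺]^2[CO₃²⁻]^3 = (2s)^2 · (3s)^3 = 108s^5 = 6.50×10⁻³⁴
s = 9.03×10⁻⁸ M
[CO₃²⁻] = 3s = 2.71×10⁻⁷ M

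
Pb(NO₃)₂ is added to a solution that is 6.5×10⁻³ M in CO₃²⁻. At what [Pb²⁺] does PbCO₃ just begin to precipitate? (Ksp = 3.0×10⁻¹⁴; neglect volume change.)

4.6×10⁻¹² M

Precipitation begins when Q = Ksp.
PbCO₃(s) ⇌ Pb²⁺(aq) + CO₃²⁻(aq)
Ksp = [Pb²⁺][CO₃²⁻] = [Pb²⁺](6.5×10⁻³)
[Pb²⁺] = 3.0×10⁻¹⁴ / (6.5×10⁻³) = 4.6×10⁻¹²
[Pb²⁺] = 4.6×10⁻¹² M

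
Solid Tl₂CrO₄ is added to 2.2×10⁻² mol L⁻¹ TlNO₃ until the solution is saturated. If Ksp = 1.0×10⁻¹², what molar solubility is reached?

2.1×10⁻⁹ M

Tl₂CrO₄(s) ⇌ 2 Tl⁺(aq) + CrO₄²⁻(aq)
Let s be the solubility of Tl₂CrO₄ here. The common ion gives [Tl⁺] ≈ 2.2×10⁻² mol L⁻¹, and [CrO₄²⁻] = s.
Ksp = [Tl⁺]^2[CrO₄²⁻] = (2.2×10⁻²)^2s
s = 1.0×10⁻¹² / (2.2×10⁻²)^2 = 2.1×10⁻⁹
s = 2.1×10⁻⁹ mol L⁻¹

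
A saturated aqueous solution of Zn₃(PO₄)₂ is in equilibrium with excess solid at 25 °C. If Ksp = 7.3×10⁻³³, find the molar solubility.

Zn₃(PO₄)₂(s) ⇌ 3 Zn²⁺(aq) + 2 PO₄³⁻(aq)
If s mol/L of Zn₃(PO₄)₂ dissolves, [Zn²⁺] = 3s and [PO₄³⁻] = 2s.
Ksp = [Zn²⁺]^3[PO₄³⁻]^2 = (3s)^3 · (2s)^2 = 108s^5
108s^5 = 7.3×10⁻³³  ⇒  s^5 = 6.8×10⁻³⁵
s = 1.5×10⁻⁷ mol L⁻¹

1.5×10⁻⁷ M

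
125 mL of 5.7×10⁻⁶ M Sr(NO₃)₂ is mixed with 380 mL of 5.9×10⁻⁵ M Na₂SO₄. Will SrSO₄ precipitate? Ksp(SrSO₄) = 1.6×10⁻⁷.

No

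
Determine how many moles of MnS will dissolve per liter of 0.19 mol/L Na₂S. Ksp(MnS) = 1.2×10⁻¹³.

6.3×10⁻¹³ M

MnS(s) ⇌ Mn²⁺(aq) + S²⁻(aq)
Let s be the solubility of MnS here. The common ion gives [S²⁻] ≈ 0.19 mol/L, and [Mn²⁺] = s.
Ksp = [Mn²⁺][S²⁻] = s(0.19)
s = 1.2×10⁻¹³ / (0.19) = 6.3×10⁻¹³
s = 6.3×10⁻¹³ mol/L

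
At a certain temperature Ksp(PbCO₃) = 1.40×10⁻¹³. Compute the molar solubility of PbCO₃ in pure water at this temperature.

PbCO₃(s) ⇌ Pb²⁺(aq) + CO₃²⁻(aq)
Call the molar solubility s, so that [Pb²⁺] = s and [CO₃²⁻] = s.
Ksp = [Pb²⁺][CO₃²⁻] = s · s = s^2
s^2 = 1.40×10⁻¹³
s = (1.40×10⁻¹³)^(1/2) = 3.74×10⁻⁷ mol/L

3.74×10⁻⁷ M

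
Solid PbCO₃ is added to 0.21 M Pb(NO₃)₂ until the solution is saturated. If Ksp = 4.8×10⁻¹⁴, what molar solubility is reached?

PbCO₃(s) ⇌ Pb²⁺(aq) + CO₃²⁻(aq)
Let s be the solubility of PbCO₃ here. The common ion gives [Pb²⁺] ≈ 0.21 M, and [CO₃²⁻] = s.
Ksp = [Pb²⁺][CO₃²⁻] = (0.21)s
s = 4.8×10⁻¹⁴ / (0.21) = 2.3×10⁻¹³
s = 2.3×10⁻¹³ M

2.3×10⁻¹³ M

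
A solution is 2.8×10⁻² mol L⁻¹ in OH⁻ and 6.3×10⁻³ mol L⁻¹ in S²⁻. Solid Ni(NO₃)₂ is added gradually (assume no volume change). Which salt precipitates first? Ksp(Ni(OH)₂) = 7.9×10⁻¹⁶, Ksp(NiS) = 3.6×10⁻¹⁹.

The threshold for precipitation is Q = Ksp.
For Ni(OH)₂: [Ni²⁺] = (Ksp/[OH⁻]^2) = 1.0×10⁻¹² mol L⁻¹
For NiS: [Ni²⁺] = (Ksp/[S²⁻]) = 5.7×10⁻¹⁷ mol L⁻¹
The smaller threshold [Ni²⁺] is reached first, so NiS precipitates first.

NiS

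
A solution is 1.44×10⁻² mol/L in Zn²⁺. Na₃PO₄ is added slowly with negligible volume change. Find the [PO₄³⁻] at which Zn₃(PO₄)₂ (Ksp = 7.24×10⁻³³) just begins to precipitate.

4.92×10⁻¹⁴ M

A salt starts to precipitate once the ion product Q reaches its Ksp.
Zn₃(PO₄)₂(s) ⇌ 3 Zn²⁺(aq) + 2 PO₄³⁻(aq)
Ksp = [Zn²⁺]^3[PO₄³⁻]^2 = [PO₄³⁻]^2(1.44×10⁻²)^3
[PO₄³⁻]^2 = 7.24×10⁻³³ / (1.44×10⁻²)^3 = 2.42×10⁻²⁷
[PO₄³⁻] = 4.92×10⁻¹⁴ mol/L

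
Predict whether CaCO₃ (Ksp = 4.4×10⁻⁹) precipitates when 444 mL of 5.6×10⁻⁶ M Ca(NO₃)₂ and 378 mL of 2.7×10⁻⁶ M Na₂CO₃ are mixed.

No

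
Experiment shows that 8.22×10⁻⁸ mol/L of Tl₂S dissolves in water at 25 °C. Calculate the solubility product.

Tl₂S(s) ⇌ 2 Tl⁺(aq) + S²⁻(aq)
With molar solubility s: [Tl⁺] = 2s, [S²⁻] = s.
Ksp = [Tl⁺]^2[S²⁻] = (2s)^2 · s = 4s^3
Ksp = 4 × (8.22×10⁻⁸)^3 = 2.22×10⁻²¹

Ksp = 2.22×10⁻²¹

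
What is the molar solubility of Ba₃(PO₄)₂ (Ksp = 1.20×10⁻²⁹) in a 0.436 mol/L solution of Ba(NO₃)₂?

6.02×10⁻¹⁵ M

Ba₃(PO₄)₂(s) ⇌ 3 Ba²⁺(aq) + 2 PO₄³⁻(aq)
The solution already contains Ba²⁺ at 0.436 mol/L. Let s be the molar solubility of Ba₃(PO₄)₂.
[Ba²⁺] ≈ 0.436 mol/L (common ion dominates); [PO₄³⁻] = 2s.
Ksp = [Ba²⁺]^3[PO₄³⁻]^2 = (0.436)^3(2s)^2
(2s)^2 = 1.20×10⁻²⁹ / (0.436)^3 = 1.45×10⁻²⁸
s = 6.02×10⁻¹⁵ mol/L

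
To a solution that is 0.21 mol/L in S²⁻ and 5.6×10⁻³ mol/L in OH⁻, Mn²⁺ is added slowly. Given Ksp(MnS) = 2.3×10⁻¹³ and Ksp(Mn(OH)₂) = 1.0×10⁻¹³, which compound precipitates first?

Precipitation begins when Q = Ksp.
For MnS: [Mn²⁺] = (Ksp/[S²⁻]) = 1.1×10⁻¹² mol/L
For Mn(OH)₂: [Mn²⁺] = (Ksp/[OH⁻]^2) = 3.2×10⁻⁹ mol/L
The smaller threshold [Mn²⁺] is reached first, so MnS precipitates first.

MnS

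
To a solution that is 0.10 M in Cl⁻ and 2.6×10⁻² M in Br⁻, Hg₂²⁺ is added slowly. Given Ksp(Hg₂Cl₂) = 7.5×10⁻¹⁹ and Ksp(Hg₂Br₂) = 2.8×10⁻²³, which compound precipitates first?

Hg₂Br₂

Precipitation of each salt begins when its ion product equals Ksp.
For Hg₂Cl₂: [Hg₂²⁺] = (Ksp/[Cl⁻]^2) = 7.5×10⁻¹⁷ M
For Hg₂Br₂: [Hg₂²⁺] = (Ksp/[Br⁻]^2) = 4.1×10⁻²⁰ M
The smaller threshold [Hg₂²⁺] is reached first, so Hg₂Br₂ precipitates first.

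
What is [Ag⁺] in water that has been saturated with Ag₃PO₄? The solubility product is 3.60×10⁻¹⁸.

Ag₃PO₄(s) ⇌ 3 Ag⁺(aq) + PO₄³⁻(aq)
Let s be the molar solubility. Then [Ag⁺] = 3s and [PO₄³⁻] = s.
Ksp = [Ag⁺]^3[PO₄³⁻] = (3s)^3 · s = 27s^4 = 3.60×10⁻¹⁸
s = 1.91×10⁻⁵ mol L⁻¹
[Ag⁺] = 3s = 5.73×10⁻⁵ mol L⁻¹

5.73×10⁻⁵ M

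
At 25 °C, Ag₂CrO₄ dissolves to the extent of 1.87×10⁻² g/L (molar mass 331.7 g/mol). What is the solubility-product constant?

Ksp = 7.17×10⁻¹³

Molar solubility s = (1.87×10⁻² g/L) / (331.7 g/mol) = 5.6376×10⁻⁵ mol/L
Ag₂CrO₄(s) ⇌ 2 Ag⁺(aq) + CrO₄²⁻(aq)
For each mole of Ag₂CrO₄ that dissolves per liter, [Ag⁺] = 2s and [CrO₄²⁻] = s; let s denote this solubility.
Ksp = [Ag⁺]^2[CrO₄²⁻] = (2s)^2 · s = 4s^3
Ksp = 4 × (5.6376×10⁻⁵)^3 = 7.17×10⁻¹³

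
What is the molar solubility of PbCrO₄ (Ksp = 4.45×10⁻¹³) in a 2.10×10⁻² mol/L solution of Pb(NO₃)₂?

2.12×10⁻¹¹ M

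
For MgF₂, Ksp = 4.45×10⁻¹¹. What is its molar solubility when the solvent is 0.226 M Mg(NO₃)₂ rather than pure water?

7.02×10⁻⁶ M

MgF₂(s) ⇌ Mg²⁺(aq) + 2 F⁻(aq)
Let s be the solubility of MgF₂ here. The common ion gives [Mg²⁺] ≈ 0.226 M, and [F⁻] = 2s.
Ksp = [Mg²⁺][F⁻]^2 = (0.226)(2s)^2
(2s)^2 = 4.45×10⁻¹¹ / (0.226) = 1.97×10⁻¹⁰
s = 7.02×10⁻⁶ M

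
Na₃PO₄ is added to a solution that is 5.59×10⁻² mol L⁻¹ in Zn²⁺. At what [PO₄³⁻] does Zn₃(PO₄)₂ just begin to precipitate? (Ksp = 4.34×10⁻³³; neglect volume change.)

A salt starts to precipitate once the ion product Q reaches its Ksp.
Zn₃(PO₄)₂(s) ⇌ 3 Zn²⁺(aq) + 2 PO₄³⁻(aq)
Ksp = [Zn²⁺]^3[PO₄³⁻]^2 = [PO₄³⁻]^2(5.59×10⁻²)^3
[PO₄³⁻]^2 = 4.34×10⁻³³ / (5.59×10⁻²)^3 = 2.48×10⁻²⁹
[PO₄³⁻] = 4.98×10⁻¹⁵ mol L⁻¹

4.98×10⁻¹⁵ M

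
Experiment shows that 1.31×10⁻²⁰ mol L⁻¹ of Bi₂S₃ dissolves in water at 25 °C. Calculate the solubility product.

Ksp = 4.17×10⁻⁹⁸

Bi₂S₃(s) ⇌ 2 Bi³⁺(aq) + 3 S²⁻(aq)
With molar solubility s: [Bi³⁺] = 2s, [S²⁻] = 3s.
Ksp = [Bi³⁺]^2[S²⁻]^3 = (2s)^2 · (3s)^3 = 108s^5
Ksp = 108 × (1.31×10⁻²⁰)^5 = 4.17×10⁻⁹⁸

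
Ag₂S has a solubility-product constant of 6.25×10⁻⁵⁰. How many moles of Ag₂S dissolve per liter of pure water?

Ag₂S(s) ⇌ 2 Ag⁺(aq) + S²⁻(aq)
If s mol/L of Ag₂S dissolves, [Ag⁺] = 2s and [S²⁻] = s.
Ksp = [Ag⁺]^2[S²⁻] = (2s)^2 · s = 4s^3
4s^3 = 6.25×10⁻⁵⁰  ⇒  s^3 = 1.56×10⁻⁵⁰
s = 2.50×10⁻¹⁷ M

2.50×10⁻¹⁷ M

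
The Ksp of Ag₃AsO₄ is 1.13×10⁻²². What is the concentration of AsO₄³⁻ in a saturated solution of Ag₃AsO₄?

1.43×10⁻⁶ M

Ag₃AsO₄(s) ⇌ 3 Ag⁺(aq) + AsO₄³⁻(aq)
For each mole of Ag₃AsO₄ that dissolves per liter, [Ag⁺] = 3s and [AsO₄³⁻] = s; let s denote this solubility.
Ksp = [Ag⁺]^3[AsO₄³⁻] = (3s)^3 · s = 27s^4 = 1.13×10⁻²²
s = 1.43×10⁻⁶ mol/L
[AsO₄³⁻] = s = 1.43×10⁻⁶ mol/L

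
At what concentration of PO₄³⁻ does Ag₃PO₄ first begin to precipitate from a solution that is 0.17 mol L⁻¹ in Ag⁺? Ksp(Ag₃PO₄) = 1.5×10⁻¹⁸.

3.1×10⁻¹⁶ M

The threshold for precipitation is Q = Ksp.
Ag₃PO₄(s) ⇌ 3 Ag⁺(aq) + PO₄³⁻(aq)
Ksp = [Ag⁺]^3[PO₄³⁻] = [PO₄³⁻](0.17)^3
[PO₄³⁻] = 1.5×10⁻¹⁸ / (0.17)^3 = 3.1×10⁻¹⁶
[PO₄³⁻] = 3.1×10⁻¹⁶ mol L⁻¹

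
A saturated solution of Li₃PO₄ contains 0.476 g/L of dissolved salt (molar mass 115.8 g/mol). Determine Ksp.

s = (0.476 g L⁻¹)/(115.8 g mol⁻¹) = 4.1105×10⁻³ M
Li₃PO₄(s) ⇌ 3 Li⁺(aq) + PO₄³⁻(aq)
For each mole of Li₃PO₄ that dissolves per liter, [Li⁺] = 3s and [PO₄³⁻] = s; let s denote this solubility.
Ksp = [Li⁺]^3[PO₄³⁻] = (3s)^3 · s = 27s^4
Ksp = 27 × (4.1105×10⁻³)^4 = 7.71×10⁻⁹

Ksp = 7.71×10⁻⁹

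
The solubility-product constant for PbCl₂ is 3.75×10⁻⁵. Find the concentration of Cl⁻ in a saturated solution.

4.22×10⁻² M

PbCl₂(s) ⇌ Pb²⁺(aq) + 2 Cl⁻(aq)
If s mol/L of PbCl₂ dissolves, [Pb²⁺] = s and [Cl⁻] = 2s.
Ksp = [Pb²⁺][Cl⁻]^2 = s · (2s)^2 = 4s^3 = 3.75×10⁻⁵
s = 2.11×10⁻² mol/L
[Cl⁻] = 2s = 4.22×10⁻² mol/L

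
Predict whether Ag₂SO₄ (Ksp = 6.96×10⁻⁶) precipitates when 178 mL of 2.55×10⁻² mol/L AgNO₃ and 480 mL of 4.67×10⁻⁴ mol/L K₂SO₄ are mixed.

No

Total volume after mixing = 178 + 480 = 658 mL.
[Ag⁺] = (2.55×10⁻²)(178)/658 = 6.90×10⁻³ mol/L
[SO₄²⁻] = (4.67×10⁻⁴)(480)/658 = 3.41×10⁻⁴ mol/L
Q = [Ag⁺]^2[SO₄²⁻] = 1.62×10⁻⁸
Since Q (1.62×10⁻⁸) is less than Ksp (6.96×10⁻⁶), no Ag₂SO₄ precipitates.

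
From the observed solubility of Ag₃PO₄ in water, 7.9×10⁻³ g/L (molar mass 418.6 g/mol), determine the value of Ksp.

Convert to molarity: s = 7.9×10⁻³ / 418.6 = 1.887×10⁻⁵ mol/L
Ag₃PO₄(s) ⇌ 3 Ag⁺(aq) + PO₄³⁻(aq)
Let s be the molar solubility. Then [Ag⁺] = 3s and [PO₄³⁻] = s.
Ksp = [Ag⁺]^3[PO₄³⁻] = (3s)^3 · s = 27s^4
Ksp = 27 × (1.887×10⁻⁵)^4 = 3.4×10⁻¹⁸

Ksp = 3.4×10⁻¹⁸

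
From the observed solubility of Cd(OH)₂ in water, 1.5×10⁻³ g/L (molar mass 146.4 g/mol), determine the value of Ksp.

Molar solubility s = (1.5×10⁻³ g/L) / (146.4 g/mol) = 1.025×10⁻⁵ mol/L
Cd(OH)₂(s) ⇌ Cd²⁺(aq) + 2 OH⁻(aq)
If s mol/L of Cd(OH)₂ dissolves, [Cd²⁺] = s and [OH⁻] = 2s.
Ksp = [Cd²⁺][OH⁻]^2 = s · (2s)^2 = 4s^3
Ksp = 4 × (1.025×10⁻⁵)^3 = 4.3×10⁻¹⁵

Ksp = 4.3×10⁻¹⁵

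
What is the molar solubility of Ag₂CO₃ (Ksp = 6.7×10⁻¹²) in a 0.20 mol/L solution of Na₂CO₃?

Ag₂CO₃(s) ⇌ 2 Ag⁺(aq) + CO₃²⁻(aq)
The solution already contains CO₃²⁻ at 0.20 mol/L. Let s be the molar solubility of Ag₂CO₃.
[CO₃²⁻] ≈ 0.20 mol/L (common ion dominates); [Ag⁺] = 2s.
Ksp = [Ag⁺]^2[CO₃²⁻] = (2s)^2(0.20)
(2s)^2 = 6.7×10⁻¹² / (0.20) = 3.4×10⁻¹¹
s = 2.9×10⁻⁶ mol/L

2.9×10⁻⁶ M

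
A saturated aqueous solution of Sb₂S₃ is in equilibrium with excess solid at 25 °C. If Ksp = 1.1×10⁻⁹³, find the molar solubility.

1.0×10⁻¹⁹ M

Sb₂S₃(s) ⇌ 2 Sb³⁺(aq) + 3 S²⁻(aq)
For each mole of Sb₂S₃ that dissolves per liter, [Sb³⁺] = 2s and [S²⁻] = 3s; let s denote this solubility.
Ksp = [Sb³⁺]^2[S²⁻]^3 = (2s)^2 · (3s)^3 = 108s^5
108s^5 = 1.1×10⁻⁹³  ⇒  s^5 = 1.0×10⁻⁹⁵
s = (1.0×10⁻⁹⁵)^(1/5) = 1.0×10⁻¹⁹ M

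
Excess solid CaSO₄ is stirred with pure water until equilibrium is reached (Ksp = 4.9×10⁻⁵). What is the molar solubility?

CaSO₄(s) ⇌ Ca²⁺(aq) + SO₄²⁻(aq)
With molar solubility s: [Ca²⁺] = s, [SO₄²⁻] = s.
Ksp = [Ca²⁺][SO₄²⁻] = s · s = s^2
s^2 = 4.9×10⁻⁵
s = (4.9×10⁻⁵)^(1/2) = 7.0×10⁻³ M

7.0×10⁻³ M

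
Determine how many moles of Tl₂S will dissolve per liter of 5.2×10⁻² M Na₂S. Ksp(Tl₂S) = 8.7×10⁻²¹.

Tl₂S(s) ⇌ 2 Tl⁺(aq) + S²⁻(aq)
Let s be the solubility of Tl₂S here. The common ion gives [S²⁻] ≈ 5.2×10⁻² M, and [Tl⁺] = 2s.
Ksp = [Tl⁺]^2[S²⁻] = (2s)^2(5.2×10⁻²)
(2s)^2 = 8.7×10⁻²¹ / (5.2×10⁻²) = 1.7×10⁻¹⁹
s = 2.0×10⁻¹⁰ M

2.0×10⁻¹⁰ M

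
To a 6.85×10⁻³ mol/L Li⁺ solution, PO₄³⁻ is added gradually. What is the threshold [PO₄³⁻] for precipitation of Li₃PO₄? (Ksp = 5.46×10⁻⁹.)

Each salt precipitates once Q = Ksp for that salt.
Li₃PO₄(s) ⇌ 3 Li⁺(aq) + PO₄³⁻(aq)
Ksp = [Li⁺]^3[PO₄³⁻] = [PO₄³⁻](6.85×10⁻³)^3
[PO₄³⁻] = 5.46×10⁻⁹ / (6.85×10⁻³)^3 = 1.70×10⁻²
[PO₄³⁻] = 1.70×10⁻² mol/L

1.70×10⁻² M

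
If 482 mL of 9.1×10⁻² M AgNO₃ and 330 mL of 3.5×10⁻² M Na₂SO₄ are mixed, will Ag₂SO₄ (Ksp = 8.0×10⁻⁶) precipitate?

Total volume after mixing = 482 + 330 = 812 mL.
[Ag⁺] = (9.1×10⁻²)(482)/812 = 5.4×10⁻² M
[SO₄²⁻] = (3.5×10⁻²)(330)/812 = 1.4×10⁻² M
Q = [Ag⁺]^2[SO₄²⁻] = 4.2×10⁻⁵
Because Q > Ksp (4.2×10⁻⁵ vs 8.0×10⁻⁶), a precipitate of Ag₂SO₄ forms.

Yes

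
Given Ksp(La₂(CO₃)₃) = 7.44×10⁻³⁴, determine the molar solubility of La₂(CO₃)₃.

9.28×10⁻⁸ M

La₂(CO₃)₃(s) ⇌ 2 La³⁺(aq) + 3 CO₃²⁻(aq)
For each mole of La₂(CO₃)₃ that dissolves per liter, [La³⁺] = 2s and [CO₃²⁻] = 3s; let s denote this solubility.
Ksp = [La³⁺]^2[CO₃²⁻]^3 = (2s)^2 · (3s)^3 = 108s^5
108s^5 = 7.44×10⁻³⁴  ⇒  s^5 = 6.89×10⁻³⁶
Taking the 5th root, s = 9.28×10⁻⁸ mol/L.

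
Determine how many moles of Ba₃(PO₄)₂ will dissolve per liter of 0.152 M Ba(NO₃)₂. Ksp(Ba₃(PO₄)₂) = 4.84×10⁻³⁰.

Ba₃(PO₄)₂(s) ⇌ 3 Ba²⁺(aq) + 2 PO₄³⁻(aq)
With Ba²⁺ already at 0.152 M and s small, take [Ba²⁺] ≈ 0.152 M and [PO₄³⁻] = 2s.
Ksp = [Ba²⁺]^3[PO₄³⁻]^2 = (0.152)^3(2s)^2
(2s)^2 = 4.84×10⁻³⁰ / (0.152)^3 = 1.38×10⁻²⁷
s = 1.86×10⁻¹⁴ M

1.86×10⁻¹⁴ M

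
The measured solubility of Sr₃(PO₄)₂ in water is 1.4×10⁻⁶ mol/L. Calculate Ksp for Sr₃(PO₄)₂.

Sr₃(PO₄)₂(s) ⇌ 3 Sr²⁺(aq) + 2 PO₄³⁻(aq)
Call the molar solubility s, so that [Sr²⁺] = 3s and [PO₄³⁻] = 2s.
Ksp = [Sr²⁺]^3[PO₄³⁻]^2 = (3s)^3 · (2s)^2 = 108s^5
Ksp = 108 × (1.4×10⁻⁶)^5 = 5.8×10⁻²⁸

Ksp = 5.8×10⁻²⁸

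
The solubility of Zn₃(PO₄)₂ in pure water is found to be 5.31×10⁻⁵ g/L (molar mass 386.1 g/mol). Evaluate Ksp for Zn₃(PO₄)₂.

Ksp = 5.31×10⁻³³

Molar solubility s = (5.31×10⁻⁵ g/L) / (386.1 g/mol) = 1.3753×10⁻⁷ mol/L
Zn₃(PO₄)₂(s) ⇌ 3 Zn²⁺(aq) + 2 PO₄³⁻(aq)
With molar solubility s: [Zn²⁺] = 3s, [PO₄³⁻] = 2s.
Ksp = [Zn²⁺]^3[PO₄³⁻]^2 = (3s)^3 · (2s)^2 = 108s^5
Ksp = 108 × (1.3753×10⁻⁷)^5 = 5.31×10⁻³³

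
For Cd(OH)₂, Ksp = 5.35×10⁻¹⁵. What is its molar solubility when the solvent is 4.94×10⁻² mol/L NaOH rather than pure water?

2.19×10⁻¹² M

Cd(OH)₂(s) ⇌ Cd²⁺(aq) + 2 OH⁻(aq)
OH⁻ is already present at 4.94×10⁻² mol/L. If s mol/L of Cd(OH)₂ dissolves, [Cd²⁺] = s while [OH⁻] ≈ 4.94×10⁻² mol/L.
Ksp = [Cd²⁺][OH⁻]^2 = s(4.94×10⁻²)^2
s = 5.35×10⁻¹⁵ / (4.94×10⁻²)^2 = 2.19×10⁻¹²
s = 2.19×10⁻¹² mol/L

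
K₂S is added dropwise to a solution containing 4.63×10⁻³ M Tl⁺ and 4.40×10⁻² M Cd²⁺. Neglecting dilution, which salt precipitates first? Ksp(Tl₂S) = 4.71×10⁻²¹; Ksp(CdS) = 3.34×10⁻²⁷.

Precipitation of each salt begins when its ion product equals Ksp.
For Tl₂S: [S²⁻] = (Ksp/[Tl⁺]^2) = 2.20×10⁻¹⁶ M
For CdS: [S²⁻] = (Ksp/[Cd²⁺]) = 7.59×10⁻²⁶ M
Since CdS needs less S²⁻ to reach saturation, it precipitates first.

CdS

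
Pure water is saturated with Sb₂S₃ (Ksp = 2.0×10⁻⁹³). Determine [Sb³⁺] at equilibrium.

2.3×10⁻¹⁹ M

Sb₂S₃(s) ⇌ 2 Sb³⁺(aq) + 3 S²⁻(aq)
For each mole of Sb₂S₃ that dissolves per liter, [Sb³⁺] = 2s and [S²⁻] = 3s; let s denote this solubility.
Ksp = [Sb³⁺]^2[S²⁻]^3 = (2s)^2 · (3s)^3 = 108s^5 = 2.0×10⁻⁹³
s = 1.1×10⁻¹⁹ M
[Sb³⁺] = 2s = 2.3×10⁻¹⁹ M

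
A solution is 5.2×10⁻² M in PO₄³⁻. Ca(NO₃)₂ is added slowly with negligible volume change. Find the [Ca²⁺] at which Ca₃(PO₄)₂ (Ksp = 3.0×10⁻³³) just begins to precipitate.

1.0×10⁻¹⁰ M

A salt starts to precipitate once the ion product Q reaches its Ksp.
Ca₃(PO₄)₂(s) ⇌ 3 Ca²⁺(aq) + 2 PO₄³⁻(aq)
Ksp = [Ca²⁺]^3[PO₄³⁻]^2 = [Ca²⁺]^3(5.2×10⁻²)^2
[Ca²⁺]^3 = 3.0×10⁻³³ / (5.2×10⁻²)^2 = 1.1×10⁻³⁰
[Ca²⁺] = 1.0×10⁻¹⁰ M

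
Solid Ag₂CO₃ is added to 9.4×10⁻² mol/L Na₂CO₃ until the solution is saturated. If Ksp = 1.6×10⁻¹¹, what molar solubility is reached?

6.5×10⁻⁶ M

Ag₂CO₃(s) ⇌ 2 Ag⁺(aq) + CO₃²⁻(aq)
Let s be the solubility of Ag₂CO₃ here. The common ion gives [CO₃²⁻] ≈ 9.4×10⁻² mol/L, and [Ag⁺] = 2s.
Ksp = [Ag⁺]^2[CO₃²⁻] = (2s)^2(9.4×10⁻²)
(2s)^2 = 1.6×10⁻¹¹ / (9.4×10⁻²) = 1.7×10⁻¹⁰
s = 6.5×10⁻⁶ mol/L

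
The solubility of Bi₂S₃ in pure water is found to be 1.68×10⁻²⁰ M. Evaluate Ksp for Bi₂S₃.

Ksp = 1.45×10⁻⁹⁷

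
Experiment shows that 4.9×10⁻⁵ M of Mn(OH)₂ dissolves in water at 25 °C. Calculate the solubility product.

Mn(OH)₂(s) ⇌ Mn²⁺(aq) + 2 OH⁻(aq)
With molar solubility s: [Mn²⁺] = s, [OH⁻] = 2s.
Ksp = [Mn²⁺][OH⁻]^2 = s · (2s)^2 = 4s^3
Ksp = 4 × (4.9×10⁻⁵)^3 = 4.7×10⁻¹³

Ksp = 4.7×10⁻¹³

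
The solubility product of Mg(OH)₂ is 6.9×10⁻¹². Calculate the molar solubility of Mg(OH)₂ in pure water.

Mg(OH)₂(s) ⇌ Mg²⁺(aq) + 2 OH⁻(aq)
If s mol/L of Mg(OH)₂ dissolves, [Mg²⁺] = s and [OH⁻] = 2s.
Ksp = [Mg²⁺][OH⁻]^2 = s · (2s)^2 = 4s^3
4s^3 = 6.9×10⁻¹²  ⇒  s^3 = 1.7×10⁻¹²
Taking the 3rd root, s = 1.2×10⁻⁴ mol/L.

1.2×10⁻⁴ M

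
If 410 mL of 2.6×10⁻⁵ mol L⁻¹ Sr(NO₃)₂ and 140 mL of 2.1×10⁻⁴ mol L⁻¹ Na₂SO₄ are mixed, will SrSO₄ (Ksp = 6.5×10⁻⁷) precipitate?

No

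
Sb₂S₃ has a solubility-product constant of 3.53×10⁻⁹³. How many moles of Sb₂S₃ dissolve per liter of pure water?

1.27×10⁻¹⁹ M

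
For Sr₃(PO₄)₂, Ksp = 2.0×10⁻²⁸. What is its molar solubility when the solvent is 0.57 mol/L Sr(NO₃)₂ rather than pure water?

Sr₃(PO₄)₂(s) ⇌ 3 Sr²⁺(aq) + 2 PO₄³⁻(aq)
Sr²⁺ is already present at 0.57 mol/L. If s mol/L of Sr₃(PO₄)₂ dissolves, [PO₄³⁻] = 2s while [Sr²⁺] ≈ 0.57 mol/L.
Ksp = [Sr²⁺]^3[PO₄³⁻]^2 = (0.57)^3(2s)^2
(2s)^2 = 2.0×10⁻²⁸ / (0.57)^3 = 1.1×10⁻²⁷
s = 1.6×10⁻¹⁴ mol/L

1.6×10⁻¹⁴ M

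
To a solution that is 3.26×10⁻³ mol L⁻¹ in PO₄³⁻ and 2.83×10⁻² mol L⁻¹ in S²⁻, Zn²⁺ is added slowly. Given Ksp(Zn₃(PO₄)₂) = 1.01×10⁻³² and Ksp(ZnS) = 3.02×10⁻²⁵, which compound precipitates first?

ZnS

Each salt precipitates once Q = Ksp for that salt.
For Zn₃(PO₄)₂: [Zn²⁺] = (Ksp/[PO₄³⁻]^2)^(1/3) = 9.83×10⁻¹⁰ mol L⁻¹
For ZnS: [Zn²⁺] = (Ksp/[S²⁻]) = 1.07×10⁻²³ mol L⁻¹
Since ZnS needs less Zn²⁺ to reach saturation, it precipitates first.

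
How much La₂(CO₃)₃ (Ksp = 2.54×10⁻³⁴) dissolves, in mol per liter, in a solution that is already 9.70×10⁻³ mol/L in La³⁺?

La₂(CO₃)₃(s) ⇌ 2 La³⁺(aq) + 3 CO₃²⁻(aq)
With La³⁺ already at 9.70×10⁻³ mol/L and s small, take [La³⁺] ≈ 9.70×10⁻³ mol/L and [CO₃²⁻] = 3s.
Ksp = [La³⁺]^2[CO₃²⁻]^3 = (9.70×10⁻³)^2(3s)^3
(3s)^3 = 2.54×10⁻³⁴ / (9.70×10⁻³)^2 = 2.70×10⁻³⁰
s = 4.64×10⁻¹¹ mol/L

4.64×10⁻¹¹ M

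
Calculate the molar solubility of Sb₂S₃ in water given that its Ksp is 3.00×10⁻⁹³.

1.23×10⁻¹⁹ M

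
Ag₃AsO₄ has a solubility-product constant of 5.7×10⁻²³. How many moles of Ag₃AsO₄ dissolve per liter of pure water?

Ag₃AsO₄(s) ⇌ 3 Ag⁺(aq) + AsO₄³⁻(aq)
With molar solubility s: [Ag⁺] = 3s, [AsO₄³⁻] = s.
Ksp = [Ag⁺]^3[AsO₄³⁻] = (3s)^3 · s = 27s^4
27s^4 = 5.7×10⁻²³  ⇒  s^4 = 2.1×10⁻²⁴
Taking the 4th root, s = 1.2×10⁻⁶ mol L⁻¹.

1.2×10⁻⁶ M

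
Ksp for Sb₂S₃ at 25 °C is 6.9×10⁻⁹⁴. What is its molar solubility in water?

9.1×10⁻²⁰ M

Sb₂S₃(s) ⇌ 2 Sb³⁺(aq) + 3 S²⁻(aq)
If s mol/L of Sb₂S₃ dissolves, [Sb³⁺] = 2s and [S²⁻] = 3s.
Ksp = [Sb³⁺]^2[S²⁻]^3 = (2s)^2 · (3s)^3 = 108s^5
108s^5 = 6.9×10⁻⁹⁴  ⇒  s^5 = 6.4×10⁻⁹⁶
Taking the 5th root, s = 9.1×10⁻²⁰ M.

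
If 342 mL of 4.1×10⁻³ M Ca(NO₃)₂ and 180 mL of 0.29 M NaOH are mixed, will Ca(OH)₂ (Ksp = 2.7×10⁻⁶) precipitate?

Yes

After mixing, V = 342 mL + 180 mL = 522 mL.
[Ca²⁺] = (4.1×10⁻³)(342)/522 = 2.7×10⁻³ M
[OH⁻] = (0.29)(180)/522 = 0.10 M
Q = [Ca²⁺][OH⁻]^2 = 2.7×10⁻⁵
Q = 2.7×10⁻⁵ > Ksp = 2.7×10⁻⁶, so the solution is supersaturated and Ca(OH)₂ precipitates.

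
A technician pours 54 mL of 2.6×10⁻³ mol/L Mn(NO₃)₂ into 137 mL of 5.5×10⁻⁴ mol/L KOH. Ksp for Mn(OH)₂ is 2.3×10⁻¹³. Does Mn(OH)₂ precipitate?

Yes

The combined volume is 191 mL.
[Mn²⁺] = (2.6×10⁻³)(54)/191 = 7.4×10⁻⁴ mol/L
[OH⁻] = (5.5×10⁻⁴)(137)/191 = 3.9×10⁻⁴ mol/L
Q = [Mn²⁺][OH⁻]^2 = 1.1×10⁻¹⁰
Q = 1.1×10⁻¹⁰ > Ksp = 2.3×10⁻¹³, so the solution is supersaturated and Mn(OH)₂ precipitates.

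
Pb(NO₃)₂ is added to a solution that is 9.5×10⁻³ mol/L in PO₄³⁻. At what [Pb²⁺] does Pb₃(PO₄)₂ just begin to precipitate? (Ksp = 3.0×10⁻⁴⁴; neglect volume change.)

Each salt precipitates once Q = Ksp for that salt.
Pb₃(PO₄)₂(s) ⇌ 3 Pb²⁺(aq) + 2 PO₄³⁻(aq)
Ksp = [Pb²⁺]^3[PO₄³⁻]^2 = [Pb²⁺]^3(9.5×10⁻³)^2
[Pb²⁺]^3 = 3.0×10⁻⁴⁴ / (9.5×10⁻³)^2 = 3.3×10⁻⁴⁰
[Pb²⁺] = 6.9×10⁻¹⁴ mol/L

6.9×10⁻¹⁴ M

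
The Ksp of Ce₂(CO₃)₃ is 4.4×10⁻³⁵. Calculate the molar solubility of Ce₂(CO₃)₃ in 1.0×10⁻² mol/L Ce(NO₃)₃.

2.5×10⁻¹¹ M

Ce₂(CO₃)₃(s) ⇌ 2 Ce³⁺(aq) + 3 CO₃²⁻(aq)
The solution already contains Ce³⁺ at 1.0×10⁻² mol/L. Let s be the molar solubility of Ce₂(CO₃)₃.
[Ce³⁺] ≈ 1.0×10⁻² mol/L (common ion dominates); [CO₃²⁻] = 3s.
Ksp = [Ce³⁺]^2[CO₃²⁻]^3 = (1.0×10⁻²)^2(3s)^3
(3s)^3 = 4.4×10⁻³⁵ / (1.0×10⁻²)^2 = 4.4×10⁻³¹
s = 2.5×10⁻¹¹ mol/L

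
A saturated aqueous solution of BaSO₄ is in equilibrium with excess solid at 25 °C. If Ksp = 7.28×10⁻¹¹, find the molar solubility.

BaSO₄(s) ⇌ Ba²⁺(aq) + SO₄²⁻(aq)
Call the molar solubility s, so that [Ba²⁺] = s and [SO₄²⁻] = s.
Ksp = [Ba²⁺][SO₄²⁻] = s · s = s^2
s^2 = 7.28×10⁻¹¹
s = (7.28×10⁻¹¹)^(1/2) = 8.53×10⁻⁶ mol L⁻¹

8.53×10⁻⁶ M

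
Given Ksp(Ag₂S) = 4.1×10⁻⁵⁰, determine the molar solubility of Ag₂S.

2.2×10⁻¹⁷ M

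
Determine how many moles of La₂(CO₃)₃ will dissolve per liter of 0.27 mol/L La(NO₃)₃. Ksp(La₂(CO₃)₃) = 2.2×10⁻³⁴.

4.8×10⁻¹² M

La₂(CO₃)₃(s) ⇌ 2 La³⁺(aq) + 3 CO₃²⁻(aq)
The solution already contains La³⁺ at 0.27 mol/L. Let s be the molar solubility of La₂(CO₃)₃.
[La³⁺] ≈ 0.27 mol/L (common ion dominates); [CO₃²⁻] = 3s.
Ksp = [La³⁺]^2[CO₃²⁻]^3 = (0.27)^2(3s)^3
(3s)^3 = 2.2×10⁻³⁴ / (0.27)^2 = 3.0×10⁻³³
s = 4.8×10⁻¹² mol/L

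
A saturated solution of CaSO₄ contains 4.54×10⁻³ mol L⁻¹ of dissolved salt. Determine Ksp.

Ksp = 2.06×10⁻⁵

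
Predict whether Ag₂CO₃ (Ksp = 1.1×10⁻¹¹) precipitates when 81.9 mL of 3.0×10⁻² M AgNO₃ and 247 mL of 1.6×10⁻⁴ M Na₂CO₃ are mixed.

Yes

After mixing, V = 81.9 mL + 247 mL = 328.9 mL.
[Ag⁺] = (3.0×10⁻²)(81.9)/328.9 = 7.5×10⁻³ M
[CO₃²⁻] = (1.6×10⁻⁴)(247)/328.9 = 1.2×10⁻⁴ M
Q = [Ag⁺]^2[CO₃²⁻] = 6.7×10⁻⁹
Because Q > Ksp (6.7×10⁻⁹ vs 1.1×10⁻¹¹), a precipitate of Ag₂CO₃ forms.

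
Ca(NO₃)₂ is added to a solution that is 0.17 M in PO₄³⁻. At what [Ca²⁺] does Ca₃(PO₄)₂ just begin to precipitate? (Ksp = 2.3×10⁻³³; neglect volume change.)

Each salt precipitates once Q = Ksp for that salt.
Ca₃(PO₄)₂(s) ⇌ 3 Ca²⁺(aq) + 2 PO₄³⁻(aq)
Ksp = [Ca²⁺]^3[PO₄³⁻]^2 = [Ca²⁺]^3(0.17)^2
[Ca²⁺]^3 = 2.3×10⁻³³ / (0.17)^2 = 8.0×10⁻³²
[Ca²⁺] = 4.3×10⁻¹¹ M

4.3×10⁻¹¹ M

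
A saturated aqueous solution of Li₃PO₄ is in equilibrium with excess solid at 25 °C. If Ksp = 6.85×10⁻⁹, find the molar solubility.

Li₃PO₄(s) ⇌ 3 Li⁺(aq) + PO₄³⁻(aq)
With molar solubility s: [Li⁺] = 3s, [PO₄³⁻] = s.
Ksp = [Li⁺]^3[PO₄³⁻] = (3s)^3 · s = 27s^4
27s^4 = 6.85×10⁻⁹  ⇒  s^4 = 2.54×10⁻¹⁰
Taking the 4th root, s = 3.99×10⁻³ M.

3.99×10⁻³ M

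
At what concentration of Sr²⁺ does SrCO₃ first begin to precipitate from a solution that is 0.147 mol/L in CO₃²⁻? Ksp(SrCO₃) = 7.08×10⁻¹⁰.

4.82×10⁻⁹ M

Precipitation begins when Q = Ksp.
SrCO₃(s) ⇌ Sr²⁺(aq) + CO₃²⁻(aq)
Ksp = [Sr²⁺][CO₃²⁻] = [Sr²⁺](0.147)
[Sr²⁺] = 7.08×10⁻¹⁰ / (0.147) = 4.82×10⁻⁹
[Sr²⁺] = 4.82×10⁻⁹ mol/L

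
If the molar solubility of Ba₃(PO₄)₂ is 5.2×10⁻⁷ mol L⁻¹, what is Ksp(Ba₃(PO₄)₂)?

Ba₃(PO₄)₂(s) ⇌ 3 Ba²⁺(aq) + 2 PO₄³⁻(aq)
With molar solubility s: [Ba²⁺] = 3s, [PO₄³⁻] = 2s.
Ksp = [Ba²⁺]^3[PO₄³⁻]^2 = (3s)^3 · (2s)^2 = 108s^5
Ksp = 108 × (5.2×10⁻⁷)^5 = 4.1×10⁻³⁰

Ksp = 4.1×10⁻³⁰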